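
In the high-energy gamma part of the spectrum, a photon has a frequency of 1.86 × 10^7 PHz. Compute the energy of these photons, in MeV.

76.9 MeV

In SI units: f = 1.86 × 10^7 PHz = 1.86 × 10^22 Hz.
For a photon E = hf, so E = 1.232 × 10^-11 J.
Converting to MeV: E = 76.92 MeV ≈ 76.9 MeV.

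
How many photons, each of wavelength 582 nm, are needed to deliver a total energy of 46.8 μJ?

Per-photon energy: E = 3.413e-19 J (from wavelength = 582 nm).
N = E_total / E_photon = 4.68e-5 J / 3.413e-19 J = 1.37e14.

1.37e14 photons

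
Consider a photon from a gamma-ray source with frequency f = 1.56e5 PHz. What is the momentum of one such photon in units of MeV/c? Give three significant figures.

(h = 6.62607015e-34 J·s, c = 2.99792458e8 m/s, 1 eV = 1.602176634e-19 J.)
First convert: f = 1.56e5 PHz = 1.56e20 Hz.
Apply p = hf/c: p = 3.448e-22 kg·m/s.
Converting to MeV/c: p = 0.6452 MeV/c ≈ 0.645 MeV/c.

0.645 MeV/c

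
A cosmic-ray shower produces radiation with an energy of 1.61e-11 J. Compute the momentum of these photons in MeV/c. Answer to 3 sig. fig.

Take c = 2.99792458e8 m/s, 1 eV = 1.602176634e-19 J.
Since p = E/c for a photon, p = 5.370e-20 kg·m/s.
Converting to MeV/c: p = 100.5 MeV/c ≈ 100 MeV/c.

100 MeV/c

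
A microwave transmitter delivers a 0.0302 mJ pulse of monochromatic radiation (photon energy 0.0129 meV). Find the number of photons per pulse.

1.46e19 photons

Per-photon energy: E = 2.067e-24 J (from energy = 0.0129 meV).
N = E_total / E_photon = 3.02e-5 J / 2.067e-24 J = 1.46e19.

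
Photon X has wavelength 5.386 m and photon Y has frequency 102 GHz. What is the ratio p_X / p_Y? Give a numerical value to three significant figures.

5.46e-4

p_X = 1.230e-34 kg·m/s (from wavelength = 5.386 m, via p = h/λ).
p_Y = 2.254e-31 kg·m/s (from frequency = 102 GHz, via p = hf/c).
Ratio = 1.230e-34 / 2.254e-31 = 5.46e-4.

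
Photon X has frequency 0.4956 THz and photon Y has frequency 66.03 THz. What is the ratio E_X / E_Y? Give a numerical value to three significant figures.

E_X = 3.284 × 10^-22 J (from frequency = 0.4956 THz, via E = hf).
E_Y = 4.375 × 10^-20 J (from frequency = 66.03 THz, via E = hf).
Ratio = 3.284 × 10^-22 / 4.375 × 10^-20 = 7.51 × 10^-3.

7.51 × 10^-3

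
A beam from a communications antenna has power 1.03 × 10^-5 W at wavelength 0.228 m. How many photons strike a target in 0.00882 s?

1.04 × 10^17 photons

Total energy: E_total = P·t = 1.03 × 10^-5 × 0.00882 = 9.085 × 10^-8 J.
Per-photon energy: E = 8.712 × 10^-25 J.
N = E_total / E_photon = 1.04 × 10^17.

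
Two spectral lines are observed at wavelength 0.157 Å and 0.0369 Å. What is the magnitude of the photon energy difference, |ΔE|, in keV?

257 keV

Using E = hc/λ: E₁ = 1.265 × 10^-14 J, E₂ = 5.383 × 10^-14 J.
|ΔE| = |1.265 × 10^-14 − 5.383 × 10^-14| = 4.12 × 10^-14 J = 257 keV.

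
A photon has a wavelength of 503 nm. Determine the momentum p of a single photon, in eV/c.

2.46 eV/c

Use h = 6.62607015e-34 J·s, c = 2.99792458e8 m/s, 1 eV = 1.602176634e-19 J.
First convert: λ = 503 nm = 5.03e-7 m.
Since p = h/λ for a photon, p = 1.317e-27 kg·m/s.
Converting to eV/c: p = 2.465 eV/c ≈ 2.46 eV/c.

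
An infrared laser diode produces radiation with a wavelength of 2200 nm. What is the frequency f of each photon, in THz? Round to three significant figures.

Convert to SI: λ = 2200 nm = 2.20·10^-6 m.
For a photon f = c/λ, so f = 1.363·10^14 Hz.
Converting to THz: f = 136.3 THz ≈ 136 THz.

136 THz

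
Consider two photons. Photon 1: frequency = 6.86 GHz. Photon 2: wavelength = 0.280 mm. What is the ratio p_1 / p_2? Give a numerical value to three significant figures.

6.41 × 10^-3

p_1 = 1.516 × 10^-32 kg·m/s (from frequency = 6.86 GHz, via p = hf/c).
p_2 = 2.366 × 10^-30 kg·m/s (from wavelength = 0.280 mm, via p = h/λ).
Ratio = 1.516 × 10^-32 / 2.366 × 10^-30 = 6.41 × 10^-3.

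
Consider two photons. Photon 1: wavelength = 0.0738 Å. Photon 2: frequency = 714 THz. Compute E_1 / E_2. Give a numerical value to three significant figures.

5.69e4

E_1 = 2.692e-14 J (from wavelength = 0.0738 Å, via E = hc/λ).
E_2 = 4.731e-19 J (from frequency = 714 THz, via E = hf).
Ratio = 2.692e-14 / 4.731e-19 = 5.69e4.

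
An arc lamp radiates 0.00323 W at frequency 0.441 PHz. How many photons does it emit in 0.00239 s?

Total energy: E_total = P·t = 0.00323 × 0.00239 = 7.720e-6 J.
Per-photon energy: E = 2.922e-19 J.
N = E_total / E_photon = 2.64e13.

2.64e13 photons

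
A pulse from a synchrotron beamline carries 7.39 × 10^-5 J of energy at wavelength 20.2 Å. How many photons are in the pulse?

7.51 × 10^11 photons

Per-photon energy: E = 9.834 × 10^-17 J (from wavelength = 20.2 Å).
N = E_total / E_photon = 7.39 × 10^-5 J / 9.834 × 10^-17 J = 7.51 × 10^11.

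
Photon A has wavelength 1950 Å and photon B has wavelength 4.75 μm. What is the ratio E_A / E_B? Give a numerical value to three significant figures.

24.4

E_A = 1.019 × 10^-18 J (from wavelength = 1950 Å, via E = hc/λ).
E_B = 4.182 × 10^-20 J (from wavelength = 4.75 μm, via E = hc/λ).
Ratio = 1.019 × 10^-18 / 4.182 × 10^-20 = 24.4.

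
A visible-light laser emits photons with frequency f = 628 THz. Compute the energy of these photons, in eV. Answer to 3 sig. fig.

In SI units: f = 628 THz = 6.28 × 10^14 Hz.
Apply E = hf: E = 4.161 × 10^-19 J.
Converting to eV: E = 2.597 eV ≈ 2.60 eV.

2.60 eV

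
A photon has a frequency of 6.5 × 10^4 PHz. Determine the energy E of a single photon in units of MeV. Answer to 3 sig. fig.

In SI units: f = 6.5 × 10^4 PHz = 6.5 × 10^19 Hz.
The photon relation is E = hf, giving E = 4.307 × 10^-14 J.
Converting to MeV: E = 0.2688 MeV ≈ 0.269 MeV.

0.269 MeV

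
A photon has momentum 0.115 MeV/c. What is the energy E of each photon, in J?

1.84·10^-14 J

Convert to SI: p = 0.115 MeV/c = 6.1459·10^-23 kg·m/s.
Since E = pc for a photon, E = 1.843·10^-14 J.
So E ≈ 1.84·10^-14 J.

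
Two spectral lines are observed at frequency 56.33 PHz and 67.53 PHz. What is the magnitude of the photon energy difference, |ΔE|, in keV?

Using E = hf: E₁ = 3.7325 × 10^-17 J, E₂ = 4.4746 × 10^-17 J.
|ΔE| = |3.7325 × 10^-17 − 4.4746 × 10^-17| = 7.42 × 10^-18 J = 0.0463 keV.

0.0463 keV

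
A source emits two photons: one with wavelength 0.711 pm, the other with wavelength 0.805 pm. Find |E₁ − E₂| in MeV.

Using E = hc/λ: E₁ = 2.794 × 10^-13 J, E₂ = 2.468 × 10^-13 J.
|ΔE| = |2.794 × 10^-13 − 2.468 × 10^-13| = 3.26 × 10^-14 J = 0.204 MeV.

0.204 MeV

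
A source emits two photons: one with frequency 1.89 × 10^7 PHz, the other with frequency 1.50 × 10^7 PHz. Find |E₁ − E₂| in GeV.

Using E = hf: E₁ = 1.252 × 10^-11 J, E₂ = 9.939 × 10^-12 J.
|ΔE| = |1.252 × 10^-11 − 9.939 × 10^-12| = 2.58 × 10^-12 J = 0.0161 GeV.

0.0161 GeV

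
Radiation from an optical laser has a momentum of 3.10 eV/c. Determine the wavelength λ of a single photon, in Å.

First convert: p = 3.10 eV/c = 1.6567e-27 kg·m/s.
The photon relation is λ = h/p, giving λ = 3.999e-7 m.
Converting to Å: λ = 3999 Å ≈ 4000 Å.

4000 Å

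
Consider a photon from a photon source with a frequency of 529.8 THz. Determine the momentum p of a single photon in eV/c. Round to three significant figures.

Use h = 6.62607015 × 10^-34 J·s, c = 2.99792458 × 10^8 m/s, 1 eV = 1.602176634 × 10^-19 J.
In SI units: f = 529.8 THz = 5.298 × 10^14 Hz.
The photon relation is p = hf/c, giving p = 1.171 × 10^-27 kg·m/s.
Converting to eV/c: p = 2.191 eV/c ≈ 2.19 eV/c.

2.19 eV/c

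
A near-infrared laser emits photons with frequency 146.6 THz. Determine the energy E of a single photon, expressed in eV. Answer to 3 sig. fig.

Take h = 6.62607015 × 10^-34 J·s, 1 eV = 1.602176634 × 10^-19 J.
In SI units: f = 146.6 THz = 1.466 × 10^14 Hz.
For a photon E = hf, so E = 9.714 × 10^-20 J.
Converting to eV: E = 0.6063 eV ≈ 0.606 eV.

0.606 eV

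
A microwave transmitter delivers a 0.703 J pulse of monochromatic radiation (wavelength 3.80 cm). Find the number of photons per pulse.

1.34 × 10^23 photons

Per-photon energy: E = 5.227 × 10^-24 J (from wavelength = 3.80 cm).
N = E_total / E_photon = 0.703 J / 5.227 × 10^-24 J = 1.34 × 10^23.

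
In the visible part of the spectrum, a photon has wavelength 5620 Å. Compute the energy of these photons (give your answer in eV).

Convert to SI: λ = 5620 Å = 5.620e-7 m.
For a photon E = hc/λ, so E = 3.535e-19 J.
Converting to eV: E = 2.206 eV ≈ 2.21 eV.

2.21 eV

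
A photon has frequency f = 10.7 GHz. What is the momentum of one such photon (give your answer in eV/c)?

4.43 × 10^-5 eV/c

(h = 6.62607015 × 10^-34 J·s, c = 2.99792458 × 10^8 m/s, 1 eV = 1.602176634 × 10^-19 J.)
First convert: f = 10.7 GHz = 1.07 × 10^10 Hz.
The photon relation is p = hf/c, giving p = 2.365 × 10^-32 kg·m/s.
Converting to eV/c: p = 4.425 × 10^-5 eV/c ≈ 4.43 × 10^-5 eV/c.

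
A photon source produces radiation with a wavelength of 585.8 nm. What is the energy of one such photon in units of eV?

2.12 eV

Take h = 6.62607015 × 10^-34 J·s, c = 2.99792458 × 10^8 m/s, 1 eV = 1.602176634 × 10^-19 J.
In SI units: λ = 585.8 nm = 5.858 × 10^-7 m.
The photon relation is E = hc/λ, giving E = 3.391 × 10^-19 J.
Converting to eV: E = 2.116 eV ≈ 2.12 eV.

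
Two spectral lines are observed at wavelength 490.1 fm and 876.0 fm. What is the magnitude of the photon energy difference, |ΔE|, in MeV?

Using E = hc/λ: E₁ = 4.0531·10^-13 J, E₂ = 2.2676·10^-13 J.
|ΔE| = |4.0531·10^-13 − 2.2676·10^-13| = 1.79·10^-13 J = 1.11 MeV.

1.11 MeV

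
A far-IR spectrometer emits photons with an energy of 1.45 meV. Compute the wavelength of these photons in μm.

855 μm

In SI units: E = 1.45 meV = 2.3232e-22 J.
Apply λ = hc/E: λ = 8.551e-4 m.
Converting to μm: λ = 855.1 μm ≈ 855 μm.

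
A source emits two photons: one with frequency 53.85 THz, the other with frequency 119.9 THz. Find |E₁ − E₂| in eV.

0.273 eV

Using E = hf: E₁ = 3.5681 × 10^-20 J, E₂ = 7.9447 × 10^-20 J.
|ΔE| = |3.5681 × 10^-20 − 7.9447 × 10^-20| = 4.38 × 10^-20 J = 0.273 eV.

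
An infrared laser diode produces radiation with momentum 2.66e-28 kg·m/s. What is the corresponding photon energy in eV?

0.498 eV

(c = 2.99792458e8 m/s, 1 eV = 1.602176634e-19 J.)
For a photon E = pc, so E = 7.974e-20 J.
Converting to eV: E = 0.4977 eV ≈ 0.498 eV.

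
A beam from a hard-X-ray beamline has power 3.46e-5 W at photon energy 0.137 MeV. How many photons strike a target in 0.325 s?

Total energy: E_total = P·t = 3.46e-5 × 0.325 = 1.124e-5 J.
Per-photon energy: E = 2.195e-14 J.
N = E_total / E_photon = 5.12e8.

5.12e8 photons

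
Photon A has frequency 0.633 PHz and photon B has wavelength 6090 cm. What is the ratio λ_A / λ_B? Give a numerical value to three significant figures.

λ_A = 4.736e-7 m (from frequency = 0.633 PHz, via λ = c/f).
λ_B = 60.90 m (from wavelength = 6090 cm, via λ given directly).
Ratio = 4.736e-7 / 60.90 = 7.78e-9.

7.78e-9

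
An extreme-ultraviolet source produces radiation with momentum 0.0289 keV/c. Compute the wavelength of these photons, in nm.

42.9 nm

(h = 6.62607015 × 10^-34 J·s, c = 2.99792458 × 10^8 m/s, 1 eV = 1.602176634 × 10^-19 J.)
First convert: p = 0.0289 keV/c = 1.5445 × 10^-26 kg·m/s.
Apply λ = h/p: λ = 4.290 × 10^-8 m.
Converting to nm: λ = 42.90 nm ≈ 42.9 nm.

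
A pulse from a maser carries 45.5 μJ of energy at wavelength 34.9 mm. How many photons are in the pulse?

7.99e18 photons

Per-photon energy: E = 5.692e-24 J (from wavelength = 34.9 mm).
N = E_total / E_photon = 4.55e-5 J / 5.692e-24 J = 7.99e18.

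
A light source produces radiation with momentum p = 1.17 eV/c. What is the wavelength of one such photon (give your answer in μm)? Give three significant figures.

Use h = 6.62607015 × 10^-34 J·s, c = 2.99792458 × 10^8 m/s, 1 eV = 1.602176634 × 10^-19 J.
In SI units: p = 1.17 eV/c = 6.2528 × 10^-28 kg·m/s.
For a photon λ = h/p, so λ = 1.060 × 10^-6 m.
Converting to μm: λ = 1.060 μm ≈ 1.06 μm.

1.06 μm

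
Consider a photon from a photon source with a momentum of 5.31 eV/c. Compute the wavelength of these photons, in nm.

233 nm

In SI units: p = 5.31 eV/c = 2.8378e-27 kg·m/s.
The photon relation is λ = h/p, giving λ = 2.335e-7 m.
Converting to nm: λ = 233.5 nm ≈ 233 nm.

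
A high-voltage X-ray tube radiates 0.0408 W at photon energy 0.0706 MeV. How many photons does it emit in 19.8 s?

7.14e13 photons

Total energy: E_total = P·t = 0.0408 × 19.8 = 0.8078 J.
Per-photon energy: E = 1.131e-14 J.
N = E_total / E_photon = 7.14e13.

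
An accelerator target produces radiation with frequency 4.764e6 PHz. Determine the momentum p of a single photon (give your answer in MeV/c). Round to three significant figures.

19.7 MeV/c

(h = 6.62607015e-34 J·s, c = 2.99792458e8 m/s, 1 eV = 1.602176634e-19 J.)
First convert: f = 4.764e6 PHz = 4.764e21 Hz.
Apply p = hf/c: p = 1.053e-20 kg·m/s.
Converting to MeV/c: p = 19.70 MeV/c ≈ 19.7 MeV/c.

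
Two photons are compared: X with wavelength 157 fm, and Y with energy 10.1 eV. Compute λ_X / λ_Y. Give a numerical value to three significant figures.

1.28e-6

λ_X = 1.570e-13 m (from wavelength = 157 fm, via λ given directly).
λ_Y = 1.228e-7 m (from energy = 10.1 eV, via λ = hc/E).
Ratio = 1.570e-13 / 1.228e-7 = 1.28e-6.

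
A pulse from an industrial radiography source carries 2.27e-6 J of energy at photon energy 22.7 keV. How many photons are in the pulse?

6.24e8 photons

Per-photon energy: E = 3.637e-15 J (from energy = 22.7 keV).
N = E_total / E_photon = 2.27e-6 J / 3.637e-15 J = 6.24e8.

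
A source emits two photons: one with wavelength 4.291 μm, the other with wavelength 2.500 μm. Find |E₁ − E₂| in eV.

0.207 eV

Using E = hc/λ: E₁ = 4.6293e-20 J, E₂ = 7.9458e-20 J.
|ΔE| = |4.6293e-20 − 7.9458e-20| = 3.32e-20 J = 0.207 eV.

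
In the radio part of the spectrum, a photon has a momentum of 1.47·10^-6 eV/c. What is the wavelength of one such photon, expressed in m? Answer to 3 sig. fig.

First convert: p = 1.47·10^-6 eV/c = 7.8561·10^-34 kg·m/s.
The photon relation is λ = h/p, giving λ = 0.8434 m.
So λ ≈ 0.843 m.

0.843 m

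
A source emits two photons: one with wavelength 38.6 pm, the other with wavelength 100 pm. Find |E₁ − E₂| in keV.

19.7 keV

Using E = hc/λ: E₁ = 5.146e-15 J, E₂ = 1.986e-15 J.
|ΔE| = |5.146e-15 − 1.986e-15| = 3.16e-15 J = 19.7 keV.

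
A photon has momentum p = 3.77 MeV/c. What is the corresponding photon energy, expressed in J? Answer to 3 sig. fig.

Use c = 2.99792458e8 m/s, 1 eV = 1.602176634e-19 J.
Convert to SI: p = 3.77 MeV/c = 2.0148e-21 kg·m/s.
Apply E = pc: E = 6.040e-13 J.
So E ≈ 6.04e-13 J.

6.04e-13 J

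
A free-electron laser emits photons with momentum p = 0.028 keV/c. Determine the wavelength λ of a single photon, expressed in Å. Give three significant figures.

443 Å

In SI units: p = 0.028 keV/c = 1.4964e-26 kg·m/s.
Apply λ = h/p: λ = 4.428e-8 m.
Converting to Å: λ = 442.8 Å ≈ 443 Å.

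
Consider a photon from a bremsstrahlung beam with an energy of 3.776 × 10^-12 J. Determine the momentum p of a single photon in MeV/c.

23.6 MeV/c

(c = 2.99792458 × 10^8 m/s, 1 eV = 1.602176634 × 10^-19 J.)
For a photon p = E/c, so p = 1.260 × 10^-20 kg·m/s.
Converting to MeV/c: p = 23.57 MeV/c ≈ 23.6 MeV/c.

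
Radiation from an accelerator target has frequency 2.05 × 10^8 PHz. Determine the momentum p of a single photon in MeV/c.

First convert: f = 2.05 × 10^8 PHz = 2.05 × 10^23 Hz.
For a photon p = hf/c, so p = 4.531 × 10^-19 kg·m/s.
Converting to MeV/c: p = 847.8 MeV/c ≈ 848 MeV/c.

848 MeV/c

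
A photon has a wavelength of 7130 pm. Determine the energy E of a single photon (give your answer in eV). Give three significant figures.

174 eV

First convert: λ = 7130 pm = 7.13e-9 m.
For a photon E = hc/λ, so E = 2.786e-17 J.
Converting to eV: E = 173.9 eV ≈ 174 eV.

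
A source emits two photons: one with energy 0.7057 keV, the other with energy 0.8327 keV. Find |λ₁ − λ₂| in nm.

0.268 nm

Using λ = hc/E: λ₁ = 1.7569 × 10^-9 m, λ₂ = 1.4889 × 10^-9 m.
|Δλ| = |1.7569 × 10^-9 − 1.4889 × 10^-9| = 2.68 × 10^-10 m = 0.268 nm.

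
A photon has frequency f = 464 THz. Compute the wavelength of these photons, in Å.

6460 Å

In SI units: f = 464 THz = 4.64·10^14 Hz.
For a photon λ = c/f, so λ = 6.461·10^-7 m.
Converting to Å: λ = 6461 Å ≈ 6460 Å.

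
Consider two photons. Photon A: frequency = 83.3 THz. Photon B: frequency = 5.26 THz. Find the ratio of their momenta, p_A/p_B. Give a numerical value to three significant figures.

15.8

p_A = 1.841e-28 kg·m/s (from frequency = 83.3 THz, via p = hf/c).
p_B = 1.163e-29 kg·m/s (from frequency = 5.26 THz, via p = hf/c).
Ratio = 1.841e-28 / 1.163e-29 = 15.8.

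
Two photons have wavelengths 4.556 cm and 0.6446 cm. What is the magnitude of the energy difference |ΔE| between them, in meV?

0.165 meV

Using E = hc/λ: E₁ = 4.3601e-24 J, E₂ = 3.0817e-23 J.
|ΔE| = |4.3601e-24 − 3.0817e-23| = 2.65e-23 J = 0.165 meV.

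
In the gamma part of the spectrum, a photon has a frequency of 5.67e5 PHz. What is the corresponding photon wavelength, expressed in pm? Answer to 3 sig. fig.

0.529 pm

In SI units: f = 5.67e5 PHz = 5.67e20 Hz.
Apply λ = c/f: λ = 5.287e-13 m.
Converting to pm: λ = 0.5287 pm ≈ 0.529 pm.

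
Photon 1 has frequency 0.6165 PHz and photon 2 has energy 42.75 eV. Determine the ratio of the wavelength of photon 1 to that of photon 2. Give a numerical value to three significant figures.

λ_1 = 4.863 × 10^-7 m (from frequency = 0.6165 PHz, via λ = c/f).
λ_2 = 2.900 × 10^-8 m (from energy = 42.75 eV, via λ = hc/E).
Ratio = 4.863 × 10^-7 / 2.900 × 10^-8 = 16.8.

16.8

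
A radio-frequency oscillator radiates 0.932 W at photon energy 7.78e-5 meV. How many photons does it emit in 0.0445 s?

Total energy: E_total = P·t = 0.932 × 0.0445 = 0.04147 J.
Per-photon energy: E = 1.246e-26 J.
N = E_total / E_photon = 3.33e24.

3.33e24 photons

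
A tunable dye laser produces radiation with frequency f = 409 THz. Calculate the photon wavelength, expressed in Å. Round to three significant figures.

Convert to SI: f = 409 THz = 4.09e14 Hz.
The photon relation is λ = c/f, giving λ = 7.330e-7 m.
Converting to Å: λ = 7330 Å ≈ 7330 Å.

7330 Å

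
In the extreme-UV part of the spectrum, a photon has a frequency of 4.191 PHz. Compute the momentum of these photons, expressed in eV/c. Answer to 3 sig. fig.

17.3 eV/c

Take h = 6.62607015e-34 J·s, c = 2.99792458e8 m/s, 1 eV = 1.602176634e-19 J.
Convert to SI: f = 4.191 PHz = 4.191e15 Hz.
The photon relation is p = hf/c, giving p = 9.263e-27 kg·m/s.
Converting to eV/c: p = 17.33 eV/c ≈ 17.3 eV/c.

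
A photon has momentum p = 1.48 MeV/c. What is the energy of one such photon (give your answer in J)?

2.37 × 10^-13 J

Convert to SI: p = 1.48 MeV/c = 7.9095 × 10^-22 kg·m/s.
The photon relation is E = pc, giving E = 2.371 × 10^-13 J.
So E ≈ 2.37 × 10^-13 J.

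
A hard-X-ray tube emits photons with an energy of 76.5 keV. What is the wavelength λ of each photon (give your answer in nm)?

In SI units: E = 76.5 keV = 1.2257e-14 J.
The photon relation is λ = hc/E, giving λ = 1.621e-11 m.
Converting to nm: λ = 0.01621 nm ≈ 0.0162 nm.

0.0162 nm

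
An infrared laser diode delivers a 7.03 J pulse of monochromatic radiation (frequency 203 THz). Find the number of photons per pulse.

5.23e19 photons

Per-photon energy: E = 1.345e-19 J (from frequency = 203 THz).
N = E_total / E_photon = 7.03 J / 1.345e-19 J = 5.23e19.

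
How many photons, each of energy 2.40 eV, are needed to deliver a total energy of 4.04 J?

Per-photon energy: E = 3.845e-19 J (from energy = 2.40 eV).
N = E_total / E_photon = 4.04 J / 3.845e-19 J = 1.05e19.

1.05e19 photons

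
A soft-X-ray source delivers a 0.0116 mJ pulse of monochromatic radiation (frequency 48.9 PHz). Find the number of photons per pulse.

3.58e11 photons

Per-photon energy: E = 3.240e-17 J (from frequency = 48.9 PHz).
N = E_total / E_photon = 1.16e-5 J / 3.240e-17 J = 3.58e11.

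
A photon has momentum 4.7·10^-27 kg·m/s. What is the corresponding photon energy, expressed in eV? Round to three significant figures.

8.79 eV

The photon relation is E = pc, giving E = 1.409·10^-18 J.
Converting to eV: E = 8.794 eV ≈ 8.79 eV.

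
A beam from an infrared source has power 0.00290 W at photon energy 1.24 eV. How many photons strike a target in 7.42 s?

1.08e17 photons

Total energy: E_total = P·t = 0.00290 × 7.42 = 0.02152 J.
Per-photon energy: E = 1.987e-19 J.
N = E_total / E_photon = 1.08e17.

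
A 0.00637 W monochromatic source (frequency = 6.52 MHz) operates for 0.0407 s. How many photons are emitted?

6.00e22 photons

Total energy: E_total = P·t = 0.00637 × 0.0407 = 2.593e-4 J.
Per-photon energy: E = 4.320e-27 J.
N = E_total / E_photon = 6.00e22.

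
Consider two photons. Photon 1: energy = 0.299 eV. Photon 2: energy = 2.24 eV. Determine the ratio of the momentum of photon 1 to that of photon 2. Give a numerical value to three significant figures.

0.133

p_1 = 1.598 × 10^-28 kg·m/s (from energy = 0.299 eV, via p = E/c).
p_2 = 1.197 × 10^-27 kg·m/s (from energy = 2.24 eV, via p = E/c).
Ratio = 1.598 × 10^-28 / 1.197 × 10^-27 = 0.133.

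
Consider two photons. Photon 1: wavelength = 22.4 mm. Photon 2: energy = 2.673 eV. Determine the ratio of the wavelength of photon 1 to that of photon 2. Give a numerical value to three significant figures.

4.83e4

λ_1 = 0.02240 m (from wavelength = 22.4 mm, via λ given directly).
λ_2 = 4.638e-7 m (from energy = 2.673 eV, via λ = hc/E).
Ratio = 0.02240 / 4.638e-7 = 4.83e4.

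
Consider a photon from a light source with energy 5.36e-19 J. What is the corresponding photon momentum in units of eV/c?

For a photon p = E/c, so p = 1.788e-27 kg·m/s.
Converting to eV/c: p = 3.345 eV/c ≈ 3.35 eV/c.

3.35 eV/c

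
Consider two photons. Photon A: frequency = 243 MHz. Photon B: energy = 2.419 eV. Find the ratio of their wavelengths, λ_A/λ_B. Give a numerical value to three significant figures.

λ_A = 1.234 m (from frequency = 243 MHz, via λ = c/f).
λ_B = 5.125 × 10^-7 m (from energy = 2.419 eV, via λ = hc/E).
Ratio = 1.234 / 5.125 × 10^-7 = 2.41 × 10^6.

2.41 × 10^6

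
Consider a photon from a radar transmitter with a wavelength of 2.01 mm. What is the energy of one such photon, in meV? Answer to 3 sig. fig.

Take h = 6.62607015·10^-34 J·s, c = 2.99792458·10^8 m/s, 1 eV = 1.602176634·10^-19 J.
In SI units: λ = 2.01 mm = 0.00201 m.
For a photon E = hc/λ, so E = 9.883·10^-23 J.
Converting to meV: E = 0.6168 meV ≈ 0.617 meV.

0.617 meV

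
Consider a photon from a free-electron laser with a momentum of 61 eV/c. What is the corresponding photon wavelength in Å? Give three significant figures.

First convert: p = 61 eV/c = 3.2600·10^-26 kg·m/s.
The photon relation is λ = h/p, giving λ = 2.033·10^-8 m.
Converting to Å: λ = 203.3 Å ≈ 203 Å.

203 Å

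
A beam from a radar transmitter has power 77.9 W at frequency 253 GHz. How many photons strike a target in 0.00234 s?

Total energy: E_total = P·t = 77.9 × 0.00234 = 0.1823 J.
Per-photon energy: E = 1.676 × 10^-22 J.
N = E_total / E_photon = 1.09 × 10^21.

1.09 × 10^21 photons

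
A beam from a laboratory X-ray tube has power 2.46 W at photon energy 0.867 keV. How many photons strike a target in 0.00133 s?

Total energy: E_total = P·t = 2.46 × 0.00133 = 0.003272 J.
Per-photon energy: E = 1.389 × 10^-16 J.
N = E_total / E_photon = 2.36 × 10^13.

2.36 × 10^13 photons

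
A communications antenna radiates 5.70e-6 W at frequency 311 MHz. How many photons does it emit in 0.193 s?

Total energy: E_total = P·t = 5.70e-6 × 0.193 = 1.100e-6 J.
Per-photon energy: E = 2.061e-25 J.
N = E_total / E_photon = 5.34e18.

5.34e18 photons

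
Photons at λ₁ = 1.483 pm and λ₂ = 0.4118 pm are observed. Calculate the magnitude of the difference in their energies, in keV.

Using E = hc/λ: E₁ = 1.3395 × 10^-13 J, E₂ = 4.8238 × 10^-13 J.
|ΔE| = |1.3395 × 10^-13 − 4.8238 × 10^-13| = 3.48 × 10^-13 J = 2170 keV.

2170 keV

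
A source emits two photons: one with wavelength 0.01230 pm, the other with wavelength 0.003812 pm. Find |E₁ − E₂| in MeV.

224 MeV

Using E = hc/λ: E₁ = 1.6150·10^-11 J, E₂ = 5.2110·10^-11 J.
|ΔE| = |1.6150·10^-11 − 5.2110·10^-11| = 3.60·10^-11 J = 224 MeV.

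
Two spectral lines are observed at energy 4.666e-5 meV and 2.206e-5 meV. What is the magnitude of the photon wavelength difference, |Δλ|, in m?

Using λ = hc/E: λ₁ = 26.572 m, λ₂ = 56.203 m.
|Δλ| = |26.572 − 56.203| = 29.6 m.

29.6 m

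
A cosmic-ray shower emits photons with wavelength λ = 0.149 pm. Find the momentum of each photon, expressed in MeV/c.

Use h = 6.62607015e-34 J·s, c = 2.99792458e8 m/s, 1 eV = 1.602176634e-19 J.
Convert to SI: λ = 0.149 pm = 1.49e-13 m.
Apply p = h/λ: p = 4.447e-21 kg·m/s.
Converting to MeV/c: p = 8.321 MeV/c ≈ 8.32 MeV/c.

8.32 MeV/c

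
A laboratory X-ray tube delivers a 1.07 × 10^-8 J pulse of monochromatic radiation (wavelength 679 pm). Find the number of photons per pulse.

3.66 × 10^7 photons

Per-photon energy: E = 2.926 × 10^-16 J (from wavelength = 679 pm).
N = E_total / E_photon = 1.07 × 10^-8 J / 2.926 × 10^-16 J = 3.66 × 10^7.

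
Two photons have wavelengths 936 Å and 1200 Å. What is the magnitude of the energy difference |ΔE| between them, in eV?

2.91 eV

Using E = hc/λ: E₁ = 2.122 × 10^-18 J, E₂ = 1.655 × 10^-18 J.
|ΔE| = |2.122 × 10^-18 − 1.655 × 10^-18| = 4.67 × 10^-19 J = 2.91 eV.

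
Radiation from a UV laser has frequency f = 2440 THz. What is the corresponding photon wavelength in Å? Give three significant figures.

1230 Å

In SI units: f = 2440 THz = 2.44 × 10^15 Hz.
Apply λ = c/f: λ = 1.229 × 10^-7 m.
Converting to Å: λ = 1229 Å ≈ 1230 Å.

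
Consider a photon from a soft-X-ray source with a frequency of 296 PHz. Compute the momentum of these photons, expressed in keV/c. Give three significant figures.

(h = 6.62607015 × 10^-34 J·s, c = 2.99792458 × 10^8 m/s, 1 eV = 1.602176634 × 10^-19 J.)
First convert: f = 296 PHz = 2.96 × 10^17 Hz.
For a photon p = hf/c, so p = 6.542 × 10^-25 kg·m/s.
Converting to keV/c: p = 1.224 keV/c ≈ 1.22 keV/c.

1.22 keV/c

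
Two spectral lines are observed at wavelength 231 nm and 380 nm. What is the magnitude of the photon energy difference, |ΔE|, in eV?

2.10 eV

Using E = hc/λ: E₁ = 8.599·10^-19 J, E₂ = 5.227·10^-19 J.
|ΔE| = |8.599·10^-19 − 5.227·10^-19| = 3.37·10^-19 J = 2.10 eV.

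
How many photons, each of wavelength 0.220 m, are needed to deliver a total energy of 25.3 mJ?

2.80 × 10^22 photons

Per-photon energy: E = 9.029 × 10^-25 J (from wavelength = 0.220 m).
N = E_total / E_photon = 0.0253 J / 9.029 × 10^-25 J = 2.80 × 10^22.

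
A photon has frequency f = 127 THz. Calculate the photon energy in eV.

0.525 eV

In SI units: f = 127 THz = 1.27 × 10^14 Hz.
The photon relation is E = hf, giving E = 8.415 × 10^-20 J.
Converting to eV: E = 0.5252 eV ≈ 0.525 eV.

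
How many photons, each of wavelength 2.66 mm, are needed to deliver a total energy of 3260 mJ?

Per-photon energy: E = 7.468e-23 J (from wavelength = 2.66 mm).
N = E_total / E_photon = 3.26 J / 7.468e-23 J = 4.37e22.

4.37e22 photons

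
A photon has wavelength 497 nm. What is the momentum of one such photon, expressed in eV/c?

Convert to SI: λ = 497 nm = 4.97 × 10^-7 m.
For a photon p = h/λ, so p = 1.333 × 10^-27 kg·m/s.
Converting to eV/c: p = 2.495 eV/c ≈ 2.49 eV/c.

2.49 eV/c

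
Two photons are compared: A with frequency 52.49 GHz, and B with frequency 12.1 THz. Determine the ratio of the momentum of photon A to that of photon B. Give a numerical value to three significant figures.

p_A = 1.160e-31 kg·m/s (from frequency = 52.49 GHz, via p = hf/c).
p_B = 2.674e-29 kg·m/s (from frequency = 12.1 THz, via p = hf/c).
Ratio = 1.160e-31 / 2.674e-29 = 4.34e-3.

4.34e-3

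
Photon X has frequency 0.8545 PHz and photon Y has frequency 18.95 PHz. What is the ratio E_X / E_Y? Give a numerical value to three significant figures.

0.0451

E_X = 5.662e-19 J (from frequency = 0.8545 PHz, via E = hf).
E_Y = 1.256e-17 J (from frequency = 18.95 PHz, via E = hf).
Ratio = 5.662e-19 / 1.256e-17 = 0.0451.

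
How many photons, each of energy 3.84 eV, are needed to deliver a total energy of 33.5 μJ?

5.45e13 photons

Per-photon energy: E = 6.152e-19 J (from energy = 3.84 eV).
N = E_total / E_photon = 3.35e-5 J / 6.152e-19 J = 5.45e13.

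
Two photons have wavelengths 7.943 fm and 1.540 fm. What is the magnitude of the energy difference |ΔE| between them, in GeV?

0.649 GeV

Using E = hc/λ: E₁ = 2.5009 × 10^-11 J, E₂ = 1.2899 × 10^-10 J.
|ΔE| = |2.5009 × 10^-11 − 1.2899 × 10^-10| = 1.04 × 10^-10 J = 0.649 GeV.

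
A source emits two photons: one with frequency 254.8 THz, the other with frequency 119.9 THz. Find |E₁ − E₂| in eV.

Using E = hf: E₁ = 1.6883e-19 J, E₂ = 7.9447e-20 J.
|ΔE| = |1.6883e-19 − 7.9447e-20| = 8.94e-20 J = 0.558 eV.

0.558 eV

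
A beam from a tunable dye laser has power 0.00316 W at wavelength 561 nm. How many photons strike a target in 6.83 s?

Total energy: E_total = P·t = 0.00316 × 6.83 = 0.02158 J.
Per-photon energy: E = 3.541e-19 J.
N = E_total / E_photon = 6.10e16.

6.10e16 photons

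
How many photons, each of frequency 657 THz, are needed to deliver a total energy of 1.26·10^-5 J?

Per-photon energy: E = 4.353·10^-19 J (from frequency = 657 THz).
N = E_total / E_photon = 1.26·10^-5 J / 4.353·10^-19 J = 2.89·10^13.

2.89·10^13 photons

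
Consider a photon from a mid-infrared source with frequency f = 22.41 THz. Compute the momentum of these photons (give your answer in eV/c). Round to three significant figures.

0.0927 eV/c

First convert: f = 22.41 THz = 2.241·10^13 Hz.
Since p = hf/c for a photon, p = 4.953·10^-29 kg·m/s.
Converting to eV/c: p = 0.09268 eV/c ≈ 0.0927 eV/c.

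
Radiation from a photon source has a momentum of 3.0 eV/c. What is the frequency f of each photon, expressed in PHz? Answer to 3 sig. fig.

0.725 PHz

(h = 6.62607015e-34 J·s, c = 2.99792458e8 m/s, 1 eV = 1.602176634e-19 J.)
First convert: p = 3.0 eV/c = 1.6033e-27 kg·m/s.
Apply f = pc/h: f = 7.254e14 Hz.
Converting to PHz: f = 0.7254 PHz ≈ 0.725 PHz.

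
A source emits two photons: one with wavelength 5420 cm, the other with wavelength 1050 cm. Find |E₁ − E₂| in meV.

9.52·10^-5 meV

Using E = hc/λ: E₁ = 3.665·10^-27 J, E₂ = 1.892·10^-26 J.
|ΔE| = |3.665·10^-27 − 1.892·10^-26| = 1.53·10^-26 J = 9.52·10^-5 meV.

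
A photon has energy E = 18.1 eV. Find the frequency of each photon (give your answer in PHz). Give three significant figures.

In SI units: E = 18.1 eV = 2.8999·10^-18 J.
Since f = E/h for a photon, f = 4.377·10^15 Hz.
Converting to PHz: f = 4.377 PHz ≈ 4.38 PHz.

4.38 PHz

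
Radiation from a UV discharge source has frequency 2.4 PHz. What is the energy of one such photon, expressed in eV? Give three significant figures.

9.93 eV

Convert to SI: f = 2.4 PHz = 2.4 × 10^15 Hz.
Apply E = hf: E = 1.590 × 10^-18 J.
Converting to eV: E = 9.926 eV ≈ 9.93 eV.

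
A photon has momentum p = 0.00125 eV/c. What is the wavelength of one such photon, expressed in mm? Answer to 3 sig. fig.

0.992 mm

In SI units: p = 0.00125 eV/c = 6.6804 × 10^-31 kg·m/s.
Since λ = h/p for a photon, λ = 9.919 × 10^-4 m.
Converting to mm: λ = 0.9919 mm ≈ 0.992 mm.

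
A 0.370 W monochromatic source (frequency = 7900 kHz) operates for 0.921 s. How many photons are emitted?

6.51e25 photons

Total energy: E_total = P·t = 0.370 × 0.921 = 0.3408 J.
Per-photon energy: E = 5.235e-27 J.
N = E_total / E_photon = 6.51e25.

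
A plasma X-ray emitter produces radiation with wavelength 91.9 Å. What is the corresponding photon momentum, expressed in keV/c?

0.135 keV/c

First convert: λ = 91.9 Å = 9.19 × 10^-9 m.
Since p = h/λ for a photon, p = 7.210 × 10^-26 kg·m/s.
Converting to keV/c: p = 0.1349 keV/c ≈ 0.135 keV/c.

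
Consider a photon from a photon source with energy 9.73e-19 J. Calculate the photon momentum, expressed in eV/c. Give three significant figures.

6.07 eV/c

Take c = 2.99792458e8 m/s, 1 eV = 1.602176634e-19 J.
Since p = E/c for a photon, p = 3.246e-27 kg·m/s.
Converting to eV/c: p = 6.073 eV/c ≈ 6.07 eV/c.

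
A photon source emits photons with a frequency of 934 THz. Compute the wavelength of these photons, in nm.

Take c = 2.99792458 × 10^8 m/s.
In SI units: f = 934 THz = 9.34 × 10^14 Hz.
For a photon λ = c/f, so λ = 3.210 × 10^-7 m.
Converting to nm: λ = 321.0 nm ≈ 321 nm.

321 nm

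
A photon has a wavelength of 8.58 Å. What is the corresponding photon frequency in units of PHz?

349 PHz

Use c = 2.99792458e8 m/s.
First convert: λ = 8.58 Å = 8.58e-10 m.
For a photon f = c/λ, so f = 3.494e17 Hz.
Converting to PHz: f = 349.4 PHz ≈ 349 PHz.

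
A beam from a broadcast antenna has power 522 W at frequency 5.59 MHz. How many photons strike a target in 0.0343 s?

Total energy: E_total = P·t = 522 × 0.0343 = 17.90 J.
Per-photon energy: E = 3.704 × 10^-27 J.
N = E_total / E_photon = 4.83 × 10^27.

4.83 × 10^27 photons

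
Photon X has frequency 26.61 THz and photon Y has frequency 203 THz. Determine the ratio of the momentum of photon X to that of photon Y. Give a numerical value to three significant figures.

0.131

p_X = 5.881e-29 kg·m/s (from frequency = 26.61 THz, via p = hf/c).
p_Y = 4.487e-28 kg·m/s (from frequency = 203 THz, via p = hf/c).
Ratio = 5.881e-29 / 4.487e-28 = 0.131.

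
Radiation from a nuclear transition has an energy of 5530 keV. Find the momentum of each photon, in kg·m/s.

(c = 2.99792458·10^8 m/s, 1 eV = 1.602176634·10^-19 J.)
Convert to SI: E = 5530 keV = 8.8600·10^-13 J.
For a photon p = E/c, so p = 2.955·10^-21 kg·m/s.
So p ≈ 2.96·10^-21 kg·m/s.

2.96·10^-21 kg·m/s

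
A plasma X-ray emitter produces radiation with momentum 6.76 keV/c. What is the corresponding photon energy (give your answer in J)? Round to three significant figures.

First convert: p = 6.76 keV/c = 3.6127 × 10^-24 kg·m/s.
The photon relation is E = pc, giving E = 1.083 × 10^-15 J.
So E ≈ 1.08 × 10^-15 J.

1.08 × 10^-15 J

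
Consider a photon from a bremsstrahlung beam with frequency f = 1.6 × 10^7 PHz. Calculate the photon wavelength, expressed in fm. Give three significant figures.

18.7 fm

Convert to SI: f = 1.6 × 10^7 PHz = 1.6 × 10^22 Hz.
The photon relation is λ = c/f, giving λ = 1.874 × 10^-14 m.
Converting to fm: λ = 18.74 fm ≈ 18.7 fm.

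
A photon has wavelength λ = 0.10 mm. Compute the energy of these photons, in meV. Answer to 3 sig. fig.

12.4 meV

(h = 6.62607015e-34 J·s, c = 2.99792458e8 m/s, 1 eV = 1.602176634e-19 J.)
Convert to SI: λ = 0.10 mm = 1.0e-4 m.
Since E = hc/λ for a photon, E = 1.986e-21 J.
Converting to meV: E = 12.40 meV ≈ 12.4 meV.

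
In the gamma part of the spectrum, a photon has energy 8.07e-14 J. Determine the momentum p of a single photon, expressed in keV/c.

504 keV/c

(c = 2.99792458e8 m/s, 1 eV = 1.602176634e-19 J.)
The photon relation is p = E/c, giving p = 2.692e-22 kg·m/s.
Converting to keV/c: p = 503.7 keV/c ≈ 504 keV/c.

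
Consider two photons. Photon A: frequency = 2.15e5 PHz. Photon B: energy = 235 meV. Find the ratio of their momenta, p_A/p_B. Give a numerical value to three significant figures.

3.78e6

p_A = 4.752e-22 kg·m/s (from frequency = 2.15e5 PHz, via p = hf/c).
p_B = 1.256e-28 kg·m/s (from energy = 235 meV, via p = E/c).
Ratio = 4.752e-22 / 1.256e-28 = 3.78e6.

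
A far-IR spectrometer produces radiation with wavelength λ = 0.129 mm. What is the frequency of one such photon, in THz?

2.32 THz

Take c = 2.99792458e8 m/s.
In SI units: λ = 0.129 mm = 1.29e-4 m.
Since f = c/λ for a photon, f = 2.324e12 Hz.
Converting to THz: f = 2.324 THz ≈ 2.32 THz.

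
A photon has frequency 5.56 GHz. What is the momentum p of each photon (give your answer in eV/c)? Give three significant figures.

2.30e-5 eV/c

Take h = 6.62607015e-34 J·s, c = 2.99792458e8 m/s, 1 eV = 1.602176634e-19 J.
In SI units: f = 5.56 GHz = 5.56e9 Hz.
Since p = hf/c for a photon, p = 1.229e-32 kg·m/s.
Converting to eV/c: p = 2.299e-5 eV/c ≈ 2.30e-5 eV/c.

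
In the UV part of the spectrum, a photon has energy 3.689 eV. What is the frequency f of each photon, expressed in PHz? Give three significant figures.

Take h = 6.62607015 × 10^-34 J·s, 1 eV = 1.602176634 × 10^-19 J.
First convert: E = 3.689 eV = 5.9104 × 10^-19 J.
Apply f = E/h: f = 8.920 × 10^14 Hz.
Converting to PHz: f = 0.8920 PHz ≈ 0.892 PHz.

0.892 PHz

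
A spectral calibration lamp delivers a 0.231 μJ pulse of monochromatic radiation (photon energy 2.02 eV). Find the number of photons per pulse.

7.14·10^11 photons

Per-photon energy: E = 3.236·10^-19 J (from energy = 2.02 eV).
N = E_total / E_photon = 2.31·10^-7 J / 3.236·10^-19 J = 7.14·10^11.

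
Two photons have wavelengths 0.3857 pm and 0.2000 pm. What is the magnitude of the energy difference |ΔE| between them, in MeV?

Using E = hc/λ: E₁ = 5.1502·10^-13 J, E₂ = 9.9322·10^-13 J.
|ΔE| = |5.1502·10^-13 − 9.9322·10^-13| = 4.78·10^-13 J = 2.98 MeV.

2.98 MeV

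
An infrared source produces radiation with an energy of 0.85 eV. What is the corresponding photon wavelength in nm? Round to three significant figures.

In SI units: E = 0.85 eV = 1.3619e-19 J.
For a photon λ = hc/E, so λ = 1.459e-6 m.
Converting to nm: λ = 1459 nm ≈ 1460 nm.

1460 nm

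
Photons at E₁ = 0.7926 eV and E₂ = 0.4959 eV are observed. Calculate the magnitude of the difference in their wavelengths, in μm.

Using λ = hc/E: λ₁ = 1.5643e-6 m, λ₂ = 2.5002e-6 m.
|Δλ| = |1.5643e-6 − 2.5002e-6| = 9.36e-7 m = 0.936 μm.

0.936 μm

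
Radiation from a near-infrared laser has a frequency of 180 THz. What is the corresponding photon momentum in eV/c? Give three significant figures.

First convert: f = 180 THz = 1.8·10^14 Hz.
The photon relation is p = hf/c, giving p = 3.978·10^-28 kg·m/s.
Converting to eV/c: p = 0.7444 eV/c ≈ 0.744 eV/c.

0.744 eV/c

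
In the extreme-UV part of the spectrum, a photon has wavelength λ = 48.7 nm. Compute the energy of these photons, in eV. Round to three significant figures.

First convert: λ = 48.7 nm = 4.87 × 10^-8 m.
For a photon E = hc/λ, so E = 4.079 × 10^-18 J.
Converting to eV: E = 25.46 eV ≈ 25.5 eV.

25.5 eV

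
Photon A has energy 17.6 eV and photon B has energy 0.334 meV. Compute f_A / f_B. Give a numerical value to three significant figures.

f_A = 4.256 × 10^15 Hz (from energy = 17.6 eV, via f = E/h).
f_B = 8.076 × 10^10 Hz (from energy = 0.334 meV, via f = E/h).
Ratio = 4.256 × 10^15 / 8.076 × 10^10 = 5.27 × 10^4.

5.27 × 10^4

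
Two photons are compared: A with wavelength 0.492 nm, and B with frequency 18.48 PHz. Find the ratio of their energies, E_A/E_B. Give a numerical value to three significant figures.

E_A = 4.037e-16 J (from wavelength = 0.492 nm, via E = hc/λ).
E_B = 1.224e-17 J (from frequency = 18.48 PHz, via E = hf).
Ratio = 4.037e-16 / 1.224e-17 = 33.0.

33.0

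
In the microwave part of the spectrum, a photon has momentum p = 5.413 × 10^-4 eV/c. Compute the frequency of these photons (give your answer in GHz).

Convert to SI: p = 5.413 × 10^-4 eV/c = 2.8929 × 10^-31 kg·m/s.
Apply f = pc/h: f = 1.309 × 10^11 Hz.
Converting to GHz: f = 130.9 GHz ≈ 131 GHz.

131 GHz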